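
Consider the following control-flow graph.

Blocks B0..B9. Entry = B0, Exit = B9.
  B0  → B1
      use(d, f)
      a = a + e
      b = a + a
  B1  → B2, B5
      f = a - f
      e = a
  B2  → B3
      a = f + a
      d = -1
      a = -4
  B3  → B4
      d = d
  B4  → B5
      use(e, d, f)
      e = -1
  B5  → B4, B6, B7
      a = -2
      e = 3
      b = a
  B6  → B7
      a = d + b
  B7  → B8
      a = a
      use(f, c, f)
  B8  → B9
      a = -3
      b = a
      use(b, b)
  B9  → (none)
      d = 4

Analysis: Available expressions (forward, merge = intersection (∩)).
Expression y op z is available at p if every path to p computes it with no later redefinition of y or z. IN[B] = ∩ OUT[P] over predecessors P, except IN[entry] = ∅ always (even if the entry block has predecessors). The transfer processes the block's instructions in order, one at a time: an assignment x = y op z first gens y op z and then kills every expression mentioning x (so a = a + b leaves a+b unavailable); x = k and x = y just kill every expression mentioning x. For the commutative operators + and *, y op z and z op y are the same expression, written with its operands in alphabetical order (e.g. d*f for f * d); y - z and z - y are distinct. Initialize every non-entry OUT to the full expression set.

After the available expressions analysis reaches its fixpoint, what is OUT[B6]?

Fixpoint table:
  B0: | IN={} | OUT={a+a}
  B1: | IN={a+a} | OUT={a+a}
  B2: | IN={a+a} | OUT={}
  B3: | IN={} | OUT={}
  B4: | IN={} | OUT={}
  B5: | IN={} | OUT={}
  B6: | IN={} | OUT={b+d}
  B7: | IN={} | OUT={}
  B8: | IN={} | OUT={}
  B9: | IN={} | OUT={}

Merge at B6: IN[B6] = OUT[B5] = {}
Applying B6's transfer function to that IN value gives OUT[B6] (row B6 above).

Answer: {b+d}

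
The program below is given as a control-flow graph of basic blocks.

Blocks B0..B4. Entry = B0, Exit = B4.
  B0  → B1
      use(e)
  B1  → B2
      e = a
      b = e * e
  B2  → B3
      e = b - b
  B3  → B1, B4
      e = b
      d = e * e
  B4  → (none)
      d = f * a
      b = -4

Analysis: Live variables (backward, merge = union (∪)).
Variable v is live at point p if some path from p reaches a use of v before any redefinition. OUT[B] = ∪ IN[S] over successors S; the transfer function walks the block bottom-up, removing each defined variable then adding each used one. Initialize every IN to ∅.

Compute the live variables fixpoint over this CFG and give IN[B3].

Converged values:
  B0: | IN={a, e, f} | OUT={a, f}
  B1: | IN={a, f} | OUT={a, b, f}
  B2: | IN={a, b, f} | OUT={a, b, f}
  B3: | IN={a, b, f} | OUT={a, f}
  B4: | IN={a, f} | OUT={}

Merge at B3: OUT[B3] = IN[B1] ⊔ IN[B4] = {a, f}
Applying B3's transfer function to that OUT value gives IN[B3] (row B3 above).

Answer: {a, b, f}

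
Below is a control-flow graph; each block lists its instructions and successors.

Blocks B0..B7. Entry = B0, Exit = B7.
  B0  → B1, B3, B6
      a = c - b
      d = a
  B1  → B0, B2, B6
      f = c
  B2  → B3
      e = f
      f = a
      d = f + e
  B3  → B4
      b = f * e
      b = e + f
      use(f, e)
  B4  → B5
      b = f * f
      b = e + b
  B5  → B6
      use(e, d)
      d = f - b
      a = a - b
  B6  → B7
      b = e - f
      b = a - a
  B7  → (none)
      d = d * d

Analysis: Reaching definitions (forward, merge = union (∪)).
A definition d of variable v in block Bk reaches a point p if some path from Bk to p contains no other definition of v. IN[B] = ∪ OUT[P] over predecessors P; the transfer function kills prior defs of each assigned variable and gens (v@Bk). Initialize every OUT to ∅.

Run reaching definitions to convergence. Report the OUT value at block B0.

Answer: {a@B0, d@B0, f@B1}

Trace:
Fixpoint table:
  B0:  IN={a@B0, d@B0, f@B1}  OUT={a@B0, d@B0, f@B1}
  B1:  IN={a@B0, d@B0, f@B1}  OUT={a@B0, d@B0, f@B1}
  B2:  IN={a@B0, d@B0, f@B1}  OUT={a@B0, d@B2, e@B2, f@B2}
  B3:  IN={a@B0, d@B0, d@B2, e@B2, f@B1, f@B2}  OUT={a@B0, b@B3, d@B0, d@B2, e@B2, f@B1, f@B2}
  B4:  IN={a@B0, b@B3, d@B0, d@B2, e@B2, f@B1, f@B2}  OUT={a@B0, b@B4, d@B0, d@B2, e@B2, f@B1, f@B2}
  B5:  IN={a@B0, b@B4, d@B0, d@B2, e@B2, f@B1, f@B2}  OUT={a@B5, b@B4, d@B5, e@B2, f@B1, f@B2}
  B6:  IN={a@B0, a@B5, b@B4, d@B0, d@B5, e@B2, f@B1, f@B2}  OUT={a@B0, a@B5, b@B6, d@B0, d@B5, e@B2, f@B1, f@B2}
  B7:  IN={a@B0, a@B5, b@B6, d@B0, d@B5, e@B2, f@B1, f@B2}  OUT={a@B0, a@B5, b@B6, d@B7, e@B2, f@B1, f@B2}

Merge at B0 (entry node, so the boundary value {} is joined with the incoming edge(s)): IN[B0] = {} ⊔ OUT[B1] = {a@B0, d@B0, f@B1}
Applying B0's transfer function to that IN value gives OUT[B0] (row B0 above).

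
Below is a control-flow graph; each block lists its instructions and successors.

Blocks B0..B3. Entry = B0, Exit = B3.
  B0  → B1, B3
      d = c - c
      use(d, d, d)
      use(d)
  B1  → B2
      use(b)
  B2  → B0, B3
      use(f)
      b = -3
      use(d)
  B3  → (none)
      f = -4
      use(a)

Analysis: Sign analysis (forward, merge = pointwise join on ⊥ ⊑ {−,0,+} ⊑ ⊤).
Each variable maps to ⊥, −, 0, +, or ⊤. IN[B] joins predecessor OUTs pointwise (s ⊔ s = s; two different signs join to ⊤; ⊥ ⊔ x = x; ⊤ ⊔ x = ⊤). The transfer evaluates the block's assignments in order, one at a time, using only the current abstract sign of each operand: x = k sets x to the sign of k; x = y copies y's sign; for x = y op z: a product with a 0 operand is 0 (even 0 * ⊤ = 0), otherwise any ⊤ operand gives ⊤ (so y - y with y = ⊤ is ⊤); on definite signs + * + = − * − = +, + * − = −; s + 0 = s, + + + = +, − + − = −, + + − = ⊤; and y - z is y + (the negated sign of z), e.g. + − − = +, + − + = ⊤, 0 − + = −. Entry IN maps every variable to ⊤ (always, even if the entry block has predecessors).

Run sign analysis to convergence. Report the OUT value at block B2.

Fixpoint table:
  B0: | IN=(all ⊤) | OUT=(all ⊤)
  B1: | IN=(all ⊤) | OUT=(all ⊤)
  B2: | IN=(all ⊤) | OUT={b:-; rest ⊤}
  B3: | IN=(all ⊤) | OUT={f:-; rest ⊤}

Merge at B2: IN[B2] = OUT[B1] = {a: ⊤, b: ⊤, c: ⊤, d: ⊤, e: ⊤, f: ⊤}
Applying B2's transfer function to that IN value gives OUT[B2] (row B2 above).

Answer: {a: ⊤, b: -, c: ⊤, d: ⊤, e: ⊤, f: ⊤}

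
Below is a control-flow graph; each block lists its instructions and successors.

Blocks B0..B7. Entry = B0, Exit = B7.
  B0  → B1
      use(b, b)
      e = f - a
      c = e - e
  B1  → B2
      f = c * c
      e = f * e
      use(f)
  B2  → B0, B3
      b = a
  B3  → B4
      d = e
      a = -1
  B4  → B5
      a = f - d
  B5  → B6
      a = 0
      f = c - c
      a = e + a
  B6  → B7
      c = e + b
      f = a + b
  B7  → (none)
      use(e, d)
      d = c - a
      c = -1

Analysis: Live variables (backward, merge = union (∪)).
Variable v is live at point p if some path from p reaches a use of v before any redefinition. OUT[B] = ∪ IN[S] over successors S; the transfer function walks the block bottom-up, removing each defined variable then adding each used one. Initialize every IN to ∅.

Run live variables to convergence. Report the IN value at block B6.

Per-block solution:
  B0:  IN={a, b, f}  OUT={a, c, e}
  B1:  IN={a, c, e}  OUT={a, c, e, f}
  B2:  IN={a, c, e, f}  OUT={a, b, c, e, f}
  B3:  IN={b, c, e, f}  OUT={b, c, d, e, f}
  B4:  IN={b, c, d, e, f}  OUT={b, c, d, e}
  B5:  IN={b, c, d, e}  OUT={a, b, d, e}
  B6:  IN={a, b, d, e}  OUT={a, c, d, e}
  B7:  IN={a, c, d, e}  OUT={}

Merge at B6: OUT[B6] = IN[B7] = {a, c, d, e}
Applying B6's transfer function to that OUT value gives IN[B6] (row B6 above).

Answer: {a, b, d, e}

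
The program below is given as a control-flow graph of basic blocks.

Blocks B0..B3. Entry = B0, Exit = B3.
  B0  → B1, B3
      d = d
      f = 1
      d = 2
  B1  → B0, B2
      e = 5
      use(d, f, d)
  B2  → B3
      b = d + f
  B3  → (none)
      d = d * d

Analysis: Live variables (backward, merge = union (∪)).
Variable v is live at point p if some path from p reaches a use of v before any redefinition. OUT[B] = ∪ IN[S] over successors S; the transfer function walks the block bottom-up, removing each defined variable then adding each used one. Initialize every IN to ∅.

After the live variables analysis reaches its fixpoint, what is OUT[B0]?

Per-block solution:
  B0:   IN={d}   OUT={d, f}
  B1:   IN={d, f}   OUT={d, f}
  B2:   IN={d, f}   OUT={d}
  B3:   IN={d}   OUT={}

Merge at B0: OUT[B0] = IN[B1] ⊔ IN[B3] = {d, f}

Answer: {d, f}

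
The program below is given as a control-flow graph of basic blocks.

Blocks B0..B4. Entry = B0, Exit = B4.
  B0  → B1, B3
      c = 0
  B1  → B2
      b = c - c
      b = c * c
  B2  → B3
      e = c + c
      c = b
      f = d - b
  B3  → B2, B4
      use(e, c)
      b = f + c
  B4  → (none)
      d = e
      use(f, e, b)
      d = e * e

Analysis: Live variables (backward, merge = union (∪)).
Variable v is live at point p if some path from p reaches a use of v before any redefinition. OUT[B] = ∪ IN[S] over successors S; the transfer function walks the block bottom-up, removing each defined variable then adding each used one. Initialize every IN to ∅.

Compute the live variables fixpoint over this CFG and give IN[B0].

Answer: {d, e, f}

Working:
Converged values:
  B0:   IN={d, e, f}   OUT={c, d, e, f}
  B1:   IN={c, d}   OUT={b, c, d}
  B2:   IN={b, c, d}   OUT={c, d, e, f}
  B3:   IN={c, d, e, f}   OUT={b, c, d, e, f}
  B4:   IN={b, e, f}   OUT={}

Merge at B0: OUT[B0] = IN[B1] ⊔ IN[B3] = {c, d, e, f}
Applying B0's transfer function to that OUT value gives IN[B0] (row B0 above).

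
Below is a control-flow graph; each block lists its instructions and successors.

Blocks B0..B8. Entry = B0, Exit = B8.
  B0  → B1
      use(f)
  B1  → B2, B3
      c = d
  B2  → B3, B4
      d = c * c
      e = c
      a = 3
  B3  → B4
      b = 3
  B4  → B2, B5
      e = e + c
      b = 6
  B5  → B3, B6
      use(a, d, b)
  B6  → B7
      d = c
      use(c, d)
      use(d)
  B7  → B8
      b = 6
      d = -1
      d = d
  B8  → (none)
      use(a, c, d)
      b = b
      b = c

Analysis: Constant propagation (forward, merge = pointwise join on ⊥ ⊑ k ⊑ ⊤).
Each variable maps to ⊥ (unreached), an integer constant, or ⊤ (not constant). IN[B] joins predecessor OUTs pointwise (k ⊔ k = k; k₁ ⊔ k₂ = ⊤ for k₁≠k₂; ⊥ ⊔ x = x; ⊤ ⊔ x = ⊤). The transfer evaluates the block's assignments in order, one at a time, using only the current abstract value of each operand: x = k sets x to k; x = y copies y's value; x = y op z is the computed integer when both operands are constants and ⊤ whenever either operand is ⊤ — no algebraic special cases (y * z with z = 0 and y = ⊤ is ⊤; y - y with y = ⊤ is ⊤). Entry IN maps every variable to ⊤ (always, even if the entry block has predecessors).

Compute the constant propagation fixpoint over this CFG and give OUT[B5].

Answer: {a: ⊤, b: 6, c: ⊤, d: ⊤, e: ⊤, f: ⊤}

Derivation:
Converged values:
  B0:   IN=(all ⊤)   OUT=(all ⊤)
  B1:   IN=(all ⊤)   OUT=(all ⊤)
  B2:   IN=(all ⊤)   OUT={a:3; rest ⊤}
  B3:   IN=(all ⊤)   OUT={b:3; rest ⊤}
  B4:   IN=(all ⊤)   OUT={b:6; rest ⊤}
  B5:   IN={b:6; rest ⊤}   OUT={b:6; rest ⊤}
  B6:   IN={b:6; rest ⊤}   OUT={b:6; rest ⊤}
  B7:   IN={b:6; rest ⊤}   OUT={b:6, d:-1; rest ⊤}
  B8:   IN={b:6, d:-1; rest ⊤}   OUT={d:-1; rest ⊤}

Merge at B5: IN[B5] = OUT[B4] = {a: ⊤, b: 6, c: ⊤, d: ⊤, e: ⊤, f: ⊤}
Applying B5's transfer function to that IN value gives OUT[B5] (row B5 above).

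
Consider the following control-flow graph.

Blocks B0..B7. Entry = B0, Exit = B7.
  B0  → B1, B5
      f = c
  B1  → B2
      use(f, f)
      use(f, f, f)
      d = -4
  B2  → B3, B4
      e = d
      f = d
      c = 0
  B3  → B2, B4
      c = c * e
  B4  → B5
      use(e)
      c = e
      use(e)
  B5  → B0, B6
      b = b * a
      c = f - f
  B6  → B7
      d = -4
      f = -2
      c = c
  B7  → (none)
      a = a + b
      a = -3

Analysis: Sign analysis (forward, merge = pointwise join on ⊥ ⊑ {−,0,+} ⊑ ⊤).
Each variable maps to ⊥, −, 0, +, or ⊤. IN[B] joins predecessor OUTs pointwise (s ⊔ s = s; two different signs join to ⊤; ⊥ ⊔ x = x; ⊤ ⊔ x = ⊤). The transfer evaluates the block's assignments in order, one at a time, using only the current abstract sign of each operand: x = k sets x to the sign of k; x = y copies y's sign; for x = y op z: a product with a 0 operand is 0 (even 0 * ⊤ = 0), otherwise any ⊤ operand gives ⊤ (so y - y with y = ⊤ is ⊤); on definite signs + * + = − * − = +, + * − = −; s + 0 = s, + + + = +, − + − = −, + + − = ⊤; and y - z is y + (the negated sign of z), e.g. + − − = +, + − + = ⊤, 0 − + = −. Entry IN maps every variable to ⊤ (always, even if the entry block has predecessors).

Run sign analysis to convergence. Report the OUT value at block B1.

Answer: {a: ⊤, b: ⊤, c: ⊤, d: -, e: ⊤, f: ⊤}

Trace:
Fixpoint table:
  B0: | IN=(all ⊤) | OUT=(all ⊤)
  B1: | IN=(all ⊤) | OUT={d:-; rest ⊤}
  B2: | IN={d:-; rest ⊤} | OUT={c:0, d:-, e:-, f:-; rest ⊤}
  B3: | IN={c:0, d:-, e:-, f:-; rest ⊤} | OUT={c:0, d:-, e:-, f:-; rest ⊤}
  B4: | IN={c:0, d:-, e:-, f:-; rest ⊤} | OUT={c:-, d:-, e:-, f:-; rest ⊤}
  B5: | IN=(all ⊤) | OUT=(all ⊤)
  B6: | IN=(all ⊤) | OUT={d:-, f:-; rest ⊤}
  B7: | IN={d:-, f:-; rest ⊤} | OUT={a:-, d:-, f:-; rest ⊤}

Merge at B1: IN[B1] = OUT[B0] = {a: ⊤, b: ⊤, c: ⊤, d: ⊤, e: ⊤, f: ⊤}
Applying B1's transfer function to that IN value gives OUT[B1] (row B1 above).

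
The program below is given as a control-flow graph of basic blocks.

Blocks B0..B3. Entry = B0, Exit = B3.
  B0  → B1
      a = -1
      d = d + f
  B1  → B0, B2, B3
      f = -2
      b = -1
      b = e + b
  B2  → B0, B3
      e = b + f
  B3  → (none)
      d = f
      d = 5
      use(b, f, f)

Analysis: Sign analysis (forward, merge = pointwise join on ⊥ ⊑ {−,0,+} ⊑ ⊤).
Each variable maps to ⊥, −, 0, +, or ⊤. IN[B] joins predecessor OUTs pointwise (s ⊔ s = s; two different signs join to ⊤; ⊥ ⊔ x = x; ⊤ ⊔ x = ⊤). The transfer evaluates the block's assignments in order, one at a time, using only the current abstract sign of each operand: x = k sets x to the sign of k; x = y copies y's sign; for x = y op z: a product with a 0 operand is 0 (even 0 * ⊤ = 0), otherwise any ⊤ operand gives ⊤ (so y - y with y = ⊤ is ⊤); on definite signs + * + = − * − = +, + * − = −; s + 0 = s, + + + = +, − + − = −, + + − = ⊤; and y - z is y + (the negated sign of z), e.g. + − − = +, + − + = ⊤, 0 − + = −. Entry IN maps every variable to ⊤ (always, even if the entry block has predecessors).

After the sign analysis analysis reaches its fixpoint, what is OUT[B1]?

Answer: {a: -, b: ⊤, c: ⊤, d: ⊤, e: ⊤, f: -}

Derivation:
Per-block solution:
  B0: | IN=(all ⊤) | OUT={a:-; rest ⊤}
  B1: | IN={a:-; rest ⊤} | OUT={a:-, f:-; rest ⊤}
  B2: | IN={a:-, f:-; rest ⊤} | OUT={a:-, f:-; rest ⊤}
  B3: | IN={a:-, f:-; rest ⊤} | OUT={a:-, d:+, f:-; rest ⊤}

Merge at B1: IN[B1] = OUT[B0] = {a: -, b: ⊤, c: ⊤, d: ⊤, e: ⊤, f: ⊤}
Applying B1's transfer function to that IN value gives OUT[B1] (row B1 above).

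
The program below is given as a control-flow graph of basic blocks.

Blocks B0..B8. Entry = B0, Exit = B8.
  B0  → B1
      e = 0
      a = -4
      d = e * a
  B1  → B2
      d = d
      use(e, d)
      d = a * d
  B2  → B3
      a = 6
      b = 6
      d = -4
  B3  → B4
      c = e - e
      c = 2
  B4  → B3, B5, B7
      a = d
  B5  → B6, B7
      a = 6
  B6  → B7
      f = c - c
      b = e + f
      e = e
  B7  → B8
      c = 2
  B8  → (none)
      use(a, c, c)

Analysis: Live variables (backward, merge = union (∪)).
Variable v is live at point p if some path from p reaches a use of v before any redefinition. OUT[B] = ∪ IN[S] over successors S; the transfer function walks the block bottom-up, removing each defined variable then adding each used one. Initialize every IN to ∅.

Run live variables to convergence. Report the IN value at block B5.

Fixpoint table:
  B0:  IN={}  OUT={a, d, e}
  B1:  IN={a, d, e}  OUT={e}
  B2:  IN={e}  OUT={d, e}
  B3:  IN={d, e}  OUT={c, d, e}
  B4:  IN={c, d, e}  OUT={a, c, d, e}
  B5:  IN={c, e}  OUT={a, c, e}
  B6:  IN={a, c, e}  OUT={a}
  B7:  IN={a}  OUT={a, c}
  B8:  IN={a, c}  OUT={}

Merge at B5: OUT[B5] = IN[B6] ⊔ IN[B7] = {a, c, e}
Applying B5's transfer function to that OUT value gives IN[B5] (row B5 above).

Answer: {c, e}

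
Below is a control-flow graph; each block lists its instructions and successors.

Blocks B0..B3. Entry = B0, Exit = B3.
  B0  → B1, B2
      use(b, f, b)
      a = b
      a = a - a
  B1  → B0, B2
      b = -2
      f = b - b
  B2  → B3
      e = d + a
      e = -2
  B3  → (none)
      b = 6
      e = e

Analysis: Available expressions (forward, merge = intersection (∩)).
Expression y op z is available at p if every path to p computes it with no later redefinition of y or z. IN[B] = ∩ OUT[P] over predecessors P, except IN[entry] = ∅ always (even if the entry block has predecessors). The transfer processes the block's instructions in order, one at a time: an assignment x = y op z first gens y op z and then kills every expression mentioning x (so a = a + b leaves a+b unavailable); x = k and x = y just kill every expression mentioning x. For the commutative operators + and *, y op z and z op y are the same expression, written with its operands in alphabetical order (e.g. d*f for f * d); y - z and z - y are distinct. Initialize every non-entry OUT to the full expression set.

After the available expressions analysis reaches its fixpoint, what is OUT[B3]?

Per-block solution:
  B0:  IN={}  OUT={}
  B1:  IN={}  OUT={b-b}
  B2:  IN={}  OUT={a+d}
  B3:  IN={a+d}  OUT={a+d}

Merge at B3: IN[B3] = OUT[B2] = {a+d}
Applying B3's transfer function to that IN value gives OUT[B3] (row B3 above).

Answer: {a+d}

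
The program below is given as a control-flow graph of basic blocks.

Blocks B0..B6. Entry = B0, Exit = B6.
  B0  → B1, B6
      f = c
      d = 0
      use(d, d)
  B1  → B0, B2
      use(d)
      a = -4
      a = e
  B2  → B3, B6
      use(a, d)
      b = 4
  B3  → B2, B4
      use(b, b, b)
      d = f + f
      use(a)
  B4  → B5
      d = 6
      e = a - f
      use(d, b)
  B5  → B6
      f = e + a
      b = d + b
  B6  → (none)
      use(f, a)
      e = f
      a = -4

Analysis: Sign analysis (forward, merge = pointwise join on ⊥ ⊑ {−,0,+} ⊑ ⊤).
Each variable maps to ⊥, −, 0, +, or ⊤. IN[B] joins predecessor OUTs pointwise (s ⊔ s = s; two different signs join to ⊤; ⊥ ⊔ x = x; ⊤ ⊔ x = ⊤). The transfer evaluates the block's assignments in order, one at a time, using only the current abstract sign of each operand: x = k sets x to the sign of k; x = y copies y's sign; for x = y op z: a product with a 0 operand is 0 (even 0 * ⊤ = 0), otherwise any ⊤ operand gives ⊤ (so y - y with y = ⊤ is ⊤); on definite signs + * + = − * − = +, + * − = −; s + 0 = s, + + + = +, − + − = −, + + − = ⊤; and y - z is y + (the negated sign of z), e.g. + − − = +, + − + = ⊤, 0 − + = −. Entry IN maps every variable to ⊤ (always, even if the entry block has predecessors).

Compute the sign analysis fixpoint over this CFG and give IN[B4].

Answer: {a: ⊤, b: +, c: ⊤, d: ⊤, e: ⊤, f: ⊤}

Trace:
Fixpoint table:
  B0: | IN=(all ⊤) | OUT={d:0; rest ⊤}
  B1: | IN={d:0; rest ⊤} | OUT={d:0; rest ⊤}
  B2: | IN=(all ⊤) | OUT={b:+; rest ⊤}
  B3: | IN={b:+; rest ⊤} | OUT={b:+; rest ⊤}
  B4: | IN={b:+; rest ⊤} | OUT={b:+, d:+; rest ⊤}
  B5: | IN={b:+, d:+; rest ⊤} | OUT={b:+, d:+; rest ⊤}
  B6: | IN=(all ⊤) | OUT={a:-; rest ⊤}

Merge at B4: IN[B4] = OUT[B3] = {a: ⊤, b: +, c: ⊤, d: ⊤, e: ⊤, f: ⊤}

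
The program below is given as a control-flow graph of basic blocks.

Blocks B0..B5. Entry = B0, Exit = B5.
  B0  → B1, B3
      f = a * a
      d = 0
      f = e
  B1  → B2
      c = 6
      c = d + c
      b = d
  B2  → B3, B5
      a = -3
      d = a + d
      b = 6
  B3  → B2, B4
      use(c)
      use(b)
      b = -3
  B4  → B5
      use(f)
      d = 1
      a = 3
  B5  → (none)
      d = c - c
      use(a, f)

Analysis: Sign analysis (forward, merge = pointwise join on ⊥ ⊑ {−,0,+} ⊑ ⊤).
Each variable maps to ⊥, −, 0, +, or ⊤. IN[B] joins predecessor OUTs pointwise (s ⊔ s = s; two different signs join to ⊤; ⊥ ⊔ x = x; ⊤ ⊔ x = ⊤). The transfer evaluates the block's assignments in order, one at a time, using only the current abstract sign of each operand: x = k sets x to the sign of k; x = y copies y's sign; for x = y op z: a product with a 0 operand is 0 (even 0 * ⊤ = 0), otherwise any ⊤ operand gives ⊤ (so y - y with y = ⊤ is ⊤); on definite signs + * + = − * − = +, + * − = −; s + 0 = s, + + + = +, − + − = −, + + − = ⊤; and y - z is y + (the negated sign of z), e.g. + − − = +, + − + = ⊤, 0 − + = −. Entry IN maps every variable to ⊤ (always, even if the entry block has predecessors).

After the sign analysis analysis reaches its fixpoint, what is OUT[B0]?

Answer: {a: ⊤, b: ⊤, c: ⊤, d: 0, e: ⊤, f: ⊤}

Trace:
Converged values:
  B0: | IN=(all ⊤) | OUT={d:0; rest ⊤}
  B1: | IN={d:0; rest ⊤} | OUT={b:0, c:+, d:0; rest ⊤}
  B2: | IN=(all ⊤) | OUT={a:-, b:+; rest ⊤}
  B3: | IN=(all ⊤) | OUT={b:-; rest ⊤}
  B4: | IN={b:-; rest ⊤} | OUT={a:+, b:-, d:+; rest ⊤}
  B5: | IN=(all ⊤) | OUT=(all ⊤)

B0 is the boundary node: IN[B0] = {a: ⊤, b: ⊤, c: ⊤, d: ⊤, e: ⊤, f: ⊤}
Applying B0's transfer function to that IN value gives OUT[B0] (row B0 above).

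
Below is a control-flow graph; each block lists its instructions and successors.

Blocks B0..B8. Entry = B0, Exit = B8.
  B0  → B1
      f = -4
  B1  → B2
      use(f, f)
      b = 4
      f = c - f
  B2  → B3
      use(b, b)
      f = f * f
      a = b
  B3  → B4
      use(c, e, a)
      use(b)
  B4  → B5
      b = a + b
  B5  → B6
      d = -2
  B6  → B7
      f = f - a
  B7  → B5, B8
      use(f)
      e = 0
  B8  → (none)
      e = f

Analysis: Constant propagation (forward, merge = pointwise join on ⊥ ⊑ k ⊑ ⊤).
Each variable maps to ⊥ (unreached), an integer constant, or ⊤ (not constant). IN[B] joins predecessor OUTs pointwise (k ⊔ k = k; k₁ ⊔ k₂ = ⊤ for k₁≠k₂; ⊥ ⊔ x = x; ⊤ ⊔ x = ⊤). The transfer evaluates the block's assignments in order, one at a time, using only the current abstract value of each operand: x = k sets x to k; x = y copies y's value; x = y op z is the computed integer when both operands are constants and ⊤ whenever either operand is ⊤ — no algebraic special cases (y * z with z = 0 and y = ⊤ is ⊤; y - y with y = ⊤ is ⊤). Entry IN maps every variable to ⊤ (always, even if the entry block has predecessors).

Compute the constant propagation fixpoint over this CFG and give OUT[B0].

Answer: {a: ⊤, b: ⊤, c: ⊤, d: ⊤, e: ⊤, f: -4}

Derivation:
Converged values:
  B0: | IN=(all ⊤) | OUT={f:-4; rest ⊤}
  B1: | IN={f:-4; rest ⊤} | OUT={b:4; rest ⊤}
  B2: | IN={b:4; rest ⊤} | OUT={a:4, b:4; rest ⊤}
  B3: | IN={a:4, b:4; rest ⊤} | OUT={a:4, b:4; rest ⊤}
  B4: | IN={a:4, b:4; rest ⊤} | OUT={a:4, b:8; rest ⊤}
  B5: | IN={a:4, b:8; rest ⊤} | OUT={a:4, b:8, d:-2; rest ⊤}
  B6: | IN={a:4, b:8, d:-2; rest ⊤} | OUT={a:4, b:8, d:-2; rest ⊤}
  B7: | IN={a:4, b:8, d:-2; rest ⊤} | OUT={a:4, b:8, d:-2, e:0; rest ⊤}
  B8: | IN={a:4, b:8, d:-2, e:0; rest ⊤} | OUT={a:4, b:8, d:-2; rest ⊤}

B0 is the boundary node: IN[B0] = {a: ⊤, b: ⊤, c: ⊤, d: ⊤, e: ⊤, f: ⊤}
Applying B0's transfer function to that IN value gives OUT[B0] (row B0 above).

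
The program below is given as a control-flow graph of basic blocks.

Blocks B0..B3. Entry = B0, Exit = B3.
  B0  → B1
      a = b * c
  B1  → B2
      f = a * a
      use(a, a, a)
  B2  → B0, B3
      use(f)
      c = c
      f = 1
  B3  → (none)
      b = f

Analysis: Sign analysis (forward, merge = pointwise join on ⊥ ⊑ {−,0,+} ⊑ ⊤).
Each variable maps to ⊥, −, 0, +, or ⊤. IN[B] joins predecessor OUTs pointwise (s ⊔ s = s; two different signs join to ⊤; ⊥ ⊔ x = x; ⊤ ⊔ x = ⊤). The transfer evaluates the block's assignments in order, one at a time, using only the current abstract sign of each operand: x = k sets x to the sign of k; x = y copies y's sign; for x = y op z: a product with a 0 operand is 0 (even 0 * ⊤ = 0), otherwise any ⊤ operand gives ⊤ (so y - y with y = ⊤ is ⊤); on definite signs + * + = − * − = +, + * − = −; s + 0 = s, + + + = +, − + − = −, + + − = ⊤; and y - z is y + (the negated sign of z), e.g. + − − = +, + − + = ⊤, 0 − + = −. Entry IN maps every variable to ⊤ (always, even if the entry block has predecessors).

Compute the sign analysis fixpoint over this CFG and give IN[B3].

Per-block solution:
  B0:  IN=(all ⊤)  OUT=(all ⊤)
  B1:  IN=(all ⊤)  OUT=(all ⊤)
  B2:  IN=(all ⊤)  OUT={f:+; rest ⊤}
  B3:  IN={f:+; rest ⊤}  OUT={b:+, f:+; rest ⊤}

Merge at B3: IN[B3] = OUT[B2] = {a: ⊤, b: ⊤, c: ⊤, d: ⊤, e: ⊤, f: +}

Answer: {a: ⊤, b: ⊤, c: ⊤, d: ⊤, e: ⊤, f: +}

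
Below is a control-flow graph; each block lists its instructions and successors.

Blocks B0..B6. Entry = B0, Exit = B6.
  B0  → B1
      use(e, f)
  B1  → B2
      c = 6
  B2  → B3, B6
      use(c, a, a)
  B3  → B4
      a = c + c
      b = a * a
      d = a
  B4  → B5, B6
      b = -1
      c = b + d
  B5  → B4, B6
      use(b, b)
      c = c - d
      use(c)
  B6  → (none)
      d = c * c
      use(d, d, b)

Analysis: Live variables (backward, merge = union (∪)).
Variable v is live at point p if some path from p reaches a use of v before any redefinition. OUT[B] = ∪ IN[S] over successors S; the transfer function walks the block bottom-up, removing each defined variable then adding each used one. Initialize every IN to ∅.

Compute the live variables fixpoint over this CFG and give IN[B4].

Answer: {d}

Trace:
Fixpoint table:
  B0:   IN={a, b, e, f}   OUT={a, b}
  B1:   IN={a, b}   OUT={a, b, c}
  B2:   IN={a, b, c}   OUT={b, c}
  B3:   IN={c}   OUT={d}
  B4:   IN={d}   OUT={b, c, d}
  B5:   IN={b, c, d}   OUT={b, c, d}
  B6:   IN={b, c}   OUT={}

Merge at B4: OUT[B4] = IN[B5] ⊔ IN[B6] = {b, c, d}
Applying B4's transfer function to that OUT value gives IN[B4] (row B4 above).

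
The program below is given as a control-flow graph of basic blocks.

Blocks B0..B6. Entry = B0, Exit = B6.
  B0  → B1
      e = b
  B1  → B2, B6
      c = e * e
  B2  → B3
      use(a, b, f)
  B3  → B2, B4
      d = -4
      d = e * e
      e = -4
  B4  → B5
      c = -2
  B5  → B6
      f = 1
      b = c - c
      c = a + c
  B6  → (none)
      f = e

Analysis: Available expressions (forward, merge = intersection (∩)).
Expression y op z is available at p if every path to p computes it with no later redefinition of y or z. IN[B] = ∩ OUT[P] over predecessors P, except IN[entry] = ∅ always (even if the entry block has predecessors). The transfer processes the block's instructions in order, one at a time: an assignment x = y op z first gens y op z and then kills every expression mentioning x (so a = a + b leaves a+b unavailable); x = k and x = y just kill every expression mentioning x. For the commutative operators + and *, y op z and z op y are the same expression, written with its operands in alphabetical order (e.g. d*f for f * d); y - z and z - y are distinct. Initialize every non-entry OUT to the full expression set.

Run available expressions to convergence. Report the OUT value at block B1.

Answer: {e*e}

Derivation:
Fixpoint table:
  B0: | IN={} | OUT={}
  B1: | IN={} | OUT={e*e}
  B2: | IN={} | OUT={}
  B3: | IN={} | OUT={}
  B4: | IN={} | OUT={}
  B5: | IN={} | OUT={}
  B6: | IN={} | OUT={}

Merge at B1: IN[B1] = OUT[B0] = {}
Applying B1's transfer function to that IN value gives OUT[B1] (row B1 above).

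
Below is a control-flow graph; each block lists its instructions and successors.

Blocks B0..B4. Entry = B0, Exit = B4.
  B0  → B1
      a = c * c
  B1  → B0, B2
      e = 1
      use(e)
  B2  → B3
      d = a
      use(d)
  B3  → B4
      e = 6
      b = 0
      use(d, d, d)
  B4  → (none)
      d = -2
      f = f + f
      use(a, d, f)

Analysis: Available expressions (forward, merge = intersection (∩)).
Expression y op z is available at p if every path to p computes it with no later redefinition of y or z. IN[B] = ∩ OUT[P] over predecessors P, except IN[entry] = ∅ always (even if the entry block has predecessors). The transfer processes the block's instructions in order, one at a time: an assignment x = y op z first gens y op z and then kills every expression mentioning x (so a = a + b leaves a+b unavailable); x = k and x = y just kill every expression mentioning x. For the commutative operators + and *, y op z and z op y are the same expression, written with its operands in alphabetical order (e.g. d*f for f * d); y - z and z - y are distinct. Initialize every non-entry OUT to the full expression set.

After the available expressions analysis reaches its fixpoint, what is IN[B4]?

Answer: {c*c}

Trace:
Converged values:
  B0: | IN={} | OUT={c*c}
  B1: | IN={c*c} | OUT={c*c}
  B2: | IN={c*c} | OUT={c*c}
  B3: | IN={c*c} | OUT={c*c}
  B4: | IN={c*c} | OUT={c*c}

Merge at B4: IN[B4] = OUT[B3] = {c*c}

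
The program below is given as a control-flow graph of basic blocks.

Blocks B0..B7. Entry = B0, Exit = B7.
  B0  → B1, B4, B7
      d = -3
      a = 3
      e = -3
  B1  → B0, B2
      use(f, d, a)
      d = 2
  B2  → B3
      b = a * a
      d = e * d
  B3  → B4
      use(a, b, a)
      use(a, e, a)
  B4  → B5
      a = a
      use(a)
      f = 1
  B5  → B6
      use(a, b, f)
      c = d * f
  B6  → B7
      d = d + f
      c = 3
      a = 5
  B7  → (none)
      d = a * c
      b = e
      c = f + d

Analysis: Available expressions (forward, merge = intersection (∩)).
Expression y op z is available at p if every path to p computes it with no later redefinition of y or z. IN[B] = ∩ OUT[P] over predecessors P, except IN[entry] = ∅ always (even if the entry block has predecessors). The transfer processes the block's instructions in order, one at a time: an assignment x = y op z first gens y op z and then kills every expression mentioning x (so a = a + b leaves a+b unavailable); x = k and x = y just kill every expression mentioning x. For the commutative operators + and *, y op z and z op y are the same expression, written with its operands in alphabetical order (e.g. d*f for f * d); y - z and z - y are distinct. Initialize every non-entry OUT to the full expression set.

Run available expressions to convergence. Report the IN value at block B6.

Per-block solution:
  B0:  IN={}  OUT={}
  B1:  IN={}  OUT={}
  B2:  IN={}  OUT={a*a}
  B3:  IN={a*a}  OUT={a*a}
  B4:  IN={}  OUT={}
  B5:  IN={}  OUT={d*f}
  B6:  IN={d*f}  OUT={}
  B7:  IN={}  OUT={d+f}

Merge at B6: IN[B6] = OUT[B5] = {d*f}

Answer: {d*f}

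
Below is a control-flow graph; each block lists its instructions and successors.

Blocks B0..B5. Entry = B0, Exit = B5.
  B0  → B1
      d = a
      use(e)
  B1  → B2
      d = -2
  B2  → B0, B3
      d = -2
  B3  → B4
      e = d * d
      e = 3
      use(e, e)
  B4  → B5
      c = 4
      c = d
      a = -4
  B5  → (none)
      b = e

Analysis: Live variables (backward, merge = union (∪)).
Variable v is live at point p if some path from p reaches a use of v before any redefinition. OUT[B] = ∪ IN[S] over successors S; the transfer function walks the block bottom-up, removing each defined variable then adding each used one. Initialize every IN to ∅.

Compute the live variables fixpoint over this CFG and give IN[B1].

Per-block solution:
  B0:   IN={a, e}   OUT={a, e}
  B1:   IN={a, e}   OUT={a, e}
  B2:   IN={a, e}   OUT={a, d, e}
  B3:   IN={d}   OUT={d, e}
  B4:   IN={d, e}   OUT={e}
  B5:   IN={e}   OUT={}

Merge at B1: OUT[B1] = IN[B2] = {a, e}
Applying B1's transfer function to that OUT value gives IN[B1] (row B1 above).

Answer: {a, e}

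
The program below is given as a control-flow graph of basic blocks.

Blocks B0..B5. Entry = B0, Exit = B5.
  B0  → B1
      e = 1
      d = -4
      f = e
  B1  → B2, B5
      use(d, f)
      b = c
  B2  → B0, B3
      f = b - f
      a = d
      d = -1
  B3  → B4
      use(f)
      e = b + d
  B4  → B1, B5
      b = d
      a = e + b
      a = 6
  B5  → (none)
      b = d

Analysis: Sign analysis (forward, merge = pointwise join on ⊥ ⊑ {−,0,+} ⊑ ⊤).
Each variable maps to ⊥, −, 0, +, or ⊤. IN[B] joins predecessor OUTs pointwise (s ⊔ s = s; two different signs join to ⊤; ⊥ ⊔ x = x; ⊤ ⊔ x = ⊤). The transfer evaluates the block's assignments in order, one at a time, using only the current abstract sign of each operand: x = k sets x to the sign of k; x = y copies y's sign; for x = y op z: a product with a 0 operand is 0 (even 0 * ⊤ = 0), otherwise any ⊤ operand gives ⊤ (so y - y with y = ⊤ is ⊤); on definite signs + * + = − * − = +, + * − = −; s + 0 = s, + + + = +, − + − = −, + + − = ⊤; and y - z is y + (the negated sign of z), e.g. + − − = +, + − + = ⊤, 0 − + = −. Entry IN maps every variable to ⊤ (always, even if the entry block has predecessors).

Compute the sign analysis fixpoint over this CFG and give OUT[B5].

Fixpoint table:
  B0:  IN=(all ⊤)  OUT={d:-, e:+, f:+; rest ⊤}
  B1:  IN={d:-; rest ⊤}  OUT={d:-; rest ⊤}
  B2:  IN={d:-; rest ⊤}  OUT={a:-, d:-; rest ⊤}
  B3:  IN={a:-, d:-; rest ⊤}  OUT={a:-, d:-; rest ⊤}
  B4:  IN={a:-, d:-; rest ⊤}  OUT={a:+, b:-, d:-; rest ⊤}
  B5:  IN={d:-; rest ⊤}  OUT={b:-, d:-; rest ⊤}

Merge at B5: IN[B5] = OUT[B1] ⊔ OUT[B4] = {a: ⊤, b: ⊤, c: ⊤, d: -, e: ⊤, f: ⊤}
Applying B5's transfer function to that IN value gives OUT[B5] (row B5 above).

Answer: {a: ⊤, b: -, c: ⊤, d: -, e: ⊤, f: ⊤}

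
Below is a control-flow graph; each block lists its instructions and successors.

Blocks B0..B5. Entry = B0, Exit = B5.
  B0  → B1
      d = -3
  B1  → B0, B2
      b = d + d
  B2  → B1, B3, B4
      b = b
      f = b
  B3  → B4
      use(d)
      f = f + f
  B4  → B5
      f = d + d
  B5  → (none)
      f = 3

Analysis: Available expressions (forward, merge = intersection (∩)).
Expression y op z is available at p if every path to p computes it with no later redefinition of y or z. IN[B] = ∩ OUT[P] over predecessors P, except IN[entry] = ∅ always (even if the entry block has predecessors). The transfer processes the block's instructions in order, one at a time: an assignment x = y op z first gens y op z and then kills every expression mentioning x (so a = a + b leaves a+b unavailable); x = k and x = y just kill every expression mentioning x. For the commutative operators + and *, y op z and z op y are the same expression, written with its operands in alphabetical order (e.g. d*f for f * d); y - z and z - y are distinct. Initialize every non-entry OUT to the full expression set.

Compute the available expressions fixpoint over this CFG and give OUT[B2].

Fixpoint table:
  B0:  IN={}  OUT={}
  B1:  IN={}  OUT={d+d}
  B2:  IN={d+d}  OUT={d+d}
  B3:  IN={d+d}  OUT={d+d}
  B4:  IN={d+d}  OUT={d+d}
  B5:  IN={d+d}  OUT={d+d}

Merge at B2: IN[B2] = OUT[B1] = {d+d}
Applying B2's transfer function to that IN value gives OUT[B2] (row B2 above).

Answer: {d+d}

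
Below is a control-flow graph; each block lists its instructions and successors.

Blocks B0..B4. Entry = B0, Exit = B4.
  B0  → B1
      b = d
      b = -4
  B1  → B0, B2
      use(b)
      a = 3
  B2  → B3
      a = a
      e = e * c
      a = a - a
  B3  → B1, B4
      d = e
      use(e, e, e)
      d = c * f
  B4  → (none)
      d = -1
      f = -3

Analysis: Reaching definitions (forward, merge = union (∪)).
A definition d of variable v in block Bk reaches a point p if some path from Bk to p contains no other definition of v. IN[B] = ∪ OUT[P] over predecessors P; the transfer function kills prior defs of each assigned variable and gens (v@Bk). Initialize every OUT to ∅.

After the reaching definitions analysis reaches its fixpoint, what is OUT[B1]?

Answer: {a@B1, b@B0, d@B3, e@B2}

Derivation:
Fixpoint table:
  B0: | IN={a@B1, b@B0, d@B3, e@B2} | OUT={a@B1, b@B0, d@B3, e@B2}
  B1: | IN={a@B1, a@B2, b@B0, d@B3, e@B2} | OUT={a@B1, b@B0, d@B3, e@B2}
  B2: | IN={a@B1, b@B0, d@B3, e@B2} | OUT={a@B2, b@B0, d@B3, e@B2}
  B3: | IN={a@B2, b@B0, d@B3, e@B2} | OUT={a@B2, b@B0, d@B3, e@B2}
  B4: | IN={a@B2, b@B0, d@B3, e@B2} | OUT={a@B2, b@B0, d@B4, e@B2, f@B4}

Merge at B1: IN[B1] = OUT[B0] ⊔ OUT[B3] = {a@B1, a@B2, b@B0, d@B3, e@B2}
Applying B1's transfer function to that IN value gives OUT[B1] (row B1 above).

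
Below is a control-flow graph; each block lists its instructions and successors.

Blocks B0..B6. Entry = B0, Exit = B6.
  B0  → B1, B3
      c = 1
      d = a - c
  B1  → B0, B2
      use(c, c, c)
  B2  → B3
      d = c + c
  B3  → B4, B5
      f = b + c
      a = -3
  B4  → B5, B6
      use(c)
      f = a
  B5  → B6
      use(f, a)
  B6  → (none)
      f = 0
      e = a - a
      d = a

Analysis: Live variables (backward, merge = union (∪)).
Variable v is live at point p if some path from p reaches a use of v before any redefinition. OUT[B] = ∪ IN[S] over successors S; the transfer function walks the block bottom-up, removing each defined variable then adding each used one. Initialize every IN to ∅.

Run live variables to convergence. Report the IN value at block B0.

Converged values:
  B0:   IN={a, b}   OUT={a, b, c}
  B1:   IN={a, b, c}   OUT={a, b, c}
  B2:   IN={b, c}   OUT={b, c}
  B3:   IN={b, c}   OUT={a, c, f}
  B4:   IN={a, c}   OUT={a, f}
  B5:   IN={a, f}   OUT={a}
  B6:   IN={a}   OUT={}

Merge at B0: OUT[B0] = IN[B1] ⊔ IN[B3] = {a, b, c}
Applying B0's transfer function to that OUT value gives IN[B0] (row B0 above).

Answer: {a, b}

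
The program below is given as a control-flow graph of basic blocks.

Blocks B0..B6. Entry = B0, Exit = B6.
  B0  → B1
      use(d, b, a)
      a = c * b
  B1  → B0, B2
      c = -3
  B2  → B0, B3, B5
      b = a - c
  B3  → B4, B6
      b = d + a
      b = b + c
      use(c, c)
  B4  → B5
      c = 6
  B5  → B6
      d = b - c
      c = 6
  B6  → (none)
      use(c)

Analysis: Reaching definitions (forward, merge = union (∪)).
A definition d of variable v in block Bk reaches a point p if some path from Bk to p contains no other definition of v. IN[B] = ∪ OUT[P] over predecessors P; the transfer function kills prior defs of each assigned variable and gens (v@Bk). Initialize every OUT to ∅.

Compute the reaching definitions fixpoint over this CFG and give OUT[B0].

Answer: {a@B0, b@B2, c@B1}

Derivation:
Per-block solution:
  B0: | IN={a@B0, b@B2, c@B1} | OUT={a@B0, b@B2, c@B1}
  B1: | IN={a@B0, b@B2, c@B1} | OUT={a@B0, b@B2, c@B1}
  B2: | IN={a@B0, b@B2, c@B1} | OUT={a@B0, b@B2, c@B1}
  B3: | IN={a@B0, b@B2, c@B1} | OUT={a@B0, b@B3, c@B1}
  B4: | IN={a@B0, b@B3, c@B1} | OUT={a@B0, b@B3, c@B4}
  B5: | IN={a@B0, b@B2, b@B3, c@B1, c@B4} | OUT={a@B0, b@B2, b@B3, c@B5, d@B5}
  B6: | IN={a@B0, b@B2, b@B3, c@B1, c@B5, d@B5} | OUT={a@B0, b@B2, b@B3, c@B1, c@B5, d@B5}

Merge at B0 (entry node, so the boundary value {} is joined with the incoming edge(s)): IN[B0] = {} ⊔ OUT[B1] ⊔ OUT[B2] = {a@B0, b@B2, c@B1}
Applying B0's transfer function to that IN value gives OUT[B0] (row B0 above).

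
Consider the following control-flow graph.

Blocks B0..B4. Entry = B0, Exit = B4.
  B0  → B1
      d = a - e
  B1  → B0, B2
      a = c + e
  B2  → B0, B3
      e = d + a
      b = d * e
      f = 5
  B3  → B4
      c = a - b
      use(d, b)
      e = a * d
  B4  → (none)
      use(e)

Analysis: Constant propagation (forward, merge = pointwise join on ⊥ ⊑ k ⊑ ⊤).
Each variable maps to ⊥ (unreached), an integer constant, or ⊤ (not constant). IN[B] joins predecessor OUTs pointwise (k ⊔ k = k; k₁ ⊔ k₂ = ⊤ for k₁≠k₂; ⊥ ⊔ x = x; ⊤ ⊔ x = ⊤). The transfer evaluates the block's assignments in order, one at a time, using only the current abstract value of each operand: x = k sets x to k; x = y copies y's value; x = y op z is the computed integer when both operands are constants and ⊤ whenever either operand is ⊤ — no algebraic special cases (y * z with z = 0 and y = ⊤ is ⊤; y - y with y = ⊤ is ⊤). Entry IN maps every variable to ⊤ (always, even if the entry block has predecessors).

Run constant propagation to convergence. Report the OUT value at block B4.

Answer: {a: ⊤, b: ⊤, c: ⊤, d: ⊤, e: ⊤, f: 5}

Derivation:
Fixpoint table:
  B0:   IN=(all ⊤)   OUT=(all ⊤)
  B1:   IN=(all ⊤)   OUT=(all ⊤)
  B2:   IN=(all ⊤)   OUT={f:5; rest ⊤}
  B3:   IN={f:5; rest ⊤}   OUT={f:5; rest ⊤}
  B4:   IN={f:5; rest ⊤}   OUT={f:5; rest ⊤}

Merge at B4: IN[B4] = OUT[B3] = {a: ⊤, b: ⊤, c: ⊤, d: ⊤, e: ⊤, f: 5}
Applying B4's transfer function to that IN value gives OUT[B4] (row B4 above).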